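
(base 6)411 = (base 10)151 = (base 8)227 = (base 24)67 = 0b10010111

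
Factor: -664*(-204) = 2^5*3^1*17^1*83^1 = 135456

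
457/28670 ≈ 0.0159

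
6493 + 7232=13725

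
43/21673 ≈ 0.00198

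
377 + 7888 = 8265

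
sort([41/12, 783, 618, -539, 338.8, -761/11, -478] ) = [-539, -478, -761/11, 41/12, 338.8, 618, 783] 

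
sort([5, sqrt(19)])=[sqrt(19), 5]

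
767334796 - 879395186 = -112060390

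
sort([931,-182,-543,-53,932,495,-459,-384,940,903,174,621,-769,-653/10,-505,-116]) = [-769,-543,-505,-459,-384,-182,-116,-653/10,-53,174,495,621,903,931,932,940]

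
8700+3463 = 12163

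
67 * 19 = 1273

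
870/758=435/379 ≈ 1.15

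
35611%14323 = 6965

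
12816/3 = 4272 = 4272.00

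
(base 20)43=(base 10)83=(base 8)123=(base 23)3e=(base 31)2l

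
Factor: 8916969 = 3^1 * 2972323^1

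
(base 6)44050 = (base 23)bb6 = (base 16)17be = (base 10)6078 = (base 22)cc6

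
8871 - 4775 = 4096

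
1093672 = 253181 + 840491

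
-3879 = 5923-9802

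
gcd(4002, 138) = 138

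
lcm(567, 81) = 567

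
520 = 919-399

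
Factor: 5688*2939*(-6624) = -1*2^8*3^4*23^1*79^1*2939^1 = -110733619968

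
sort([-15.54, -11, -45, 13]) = [-45, -15.54, -11, 13]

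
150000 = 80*1875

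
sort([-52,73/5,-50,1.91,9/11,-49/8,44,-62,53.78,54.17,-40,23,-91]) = [-91,-62,-52,-50,-40,-49/8,9/11,1.91,73/5,23,44,53.78,54.17]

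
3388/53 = 63 + 49/53 ≈ 63.92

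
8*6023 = 48184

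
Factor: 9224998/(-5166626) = -1*241^1*367^(-1)*7039^(-1)*19139^1 = -4612499/2583313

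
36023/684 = 52+455/684 ≈ 52.67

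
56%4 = 0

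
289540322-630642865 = -341102543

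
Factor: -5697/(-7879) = 3^3*211^1*7879^(-1)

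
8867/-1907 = -4 - 1239/1907 ≈ -4.65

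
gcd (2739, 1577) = 83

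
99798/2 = 49899 = 49899.00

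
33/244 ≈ 0.135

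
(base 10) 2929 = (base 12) 1841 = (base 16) b71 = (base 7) 11353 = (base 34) 2i5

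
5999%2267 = 1465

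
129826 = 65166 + 64660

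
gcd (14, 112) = 14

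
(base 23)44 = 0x60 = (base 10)96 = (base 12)80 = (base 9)116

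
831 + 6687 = 7518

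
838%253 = 79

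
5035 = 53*95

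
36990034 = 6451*5734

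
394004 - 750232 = -356228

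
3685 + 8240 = 11925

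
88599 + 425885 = 514484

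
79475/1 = 79475 = 79475.00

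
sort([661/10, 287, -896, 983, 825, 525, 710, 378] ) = [-896, 661/10, 287, 378, 525, 710, 825, 983] 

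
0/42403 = 0 = 0.00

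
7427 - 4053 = 3374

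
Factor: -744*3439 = -1*2^3*3^1*19^1*31^1*181^1 = -2558616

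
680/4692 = 10/69 ≈ 0.145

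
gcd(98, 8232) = 98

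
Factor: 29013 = 3^1*19^1*509^1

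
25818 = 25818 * 1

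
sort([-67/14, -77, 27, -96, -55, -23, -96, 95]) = [-96, -96, -77, -55, -23, -67/14, 27, 95]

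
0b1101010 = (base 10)106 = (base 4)1222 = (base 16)6a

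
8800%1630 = 650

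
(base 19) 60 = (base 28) 42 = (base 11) a4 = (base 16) 72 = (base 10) 114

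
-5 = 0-5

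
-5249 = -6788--1539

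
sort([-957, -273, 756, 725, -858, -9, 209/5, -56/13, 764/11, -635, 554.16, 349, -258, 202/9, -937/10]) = [-957, -858, -635, -273, -258, -937/10, -9, -56/13, 202/9, 209/5, 764/11, 349, 554.16, 725, 756]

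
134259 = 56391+77868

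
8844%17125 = 8844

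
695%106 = 59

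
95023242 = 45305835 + 49717407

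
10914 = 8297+2617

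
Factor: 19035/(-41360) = -1*2^(-4)*3^4*11^(-1) = -81/176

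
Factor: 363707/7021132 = 2^ (-2) * 29^ (-1) * 401^1 * 907^1 * 60527^ (-1)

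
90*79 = 7110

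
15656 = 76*206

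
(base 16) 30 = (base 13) 39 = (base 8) 60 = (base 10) 48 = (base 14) 36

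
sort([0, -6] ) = [-6, 0] 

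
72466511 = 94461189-21994678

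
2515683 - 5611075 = -3095392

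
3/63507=1/21169 ≈ 0.0000472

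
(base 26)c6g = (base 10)8284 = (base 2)10000001011100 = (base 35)6qo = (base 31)8j7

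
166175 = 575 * 289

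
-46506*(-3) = 139518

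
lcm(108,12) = 108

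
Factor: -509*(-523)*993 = 3^1*331^1*509^1*523^1 = 264343551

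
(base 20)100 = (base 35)bf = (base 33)c4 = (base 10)400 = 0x190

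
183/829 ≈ 0.221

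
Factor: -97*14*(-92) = 2^3*7^1*23^1*97^1 = 124936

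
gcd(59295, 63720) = 885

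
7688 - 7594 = 94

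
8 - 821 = -813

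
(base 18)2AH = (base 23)1DH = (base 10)845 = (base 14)445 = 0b1101001101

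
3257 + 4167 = 7424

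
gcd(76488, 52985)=1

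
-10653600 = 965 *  (-11040)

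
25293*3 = 75879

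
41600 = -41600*(-1)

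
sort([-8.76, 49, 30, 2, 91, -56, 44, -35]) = [-56, -35, -8.76, 2, 30, 44, 49, 91]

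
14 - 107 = -93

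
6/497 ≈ 0.0121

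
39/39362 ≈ 0.000991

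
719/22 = 32 + 15/22 ≈ 32.68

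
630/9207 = 70/1023 ≈ 0.0684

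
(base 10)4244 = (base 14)1792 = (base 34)3ms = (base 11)3209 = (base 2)1000010010100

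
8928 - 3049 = 5879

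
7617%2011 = 1584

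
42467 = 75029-32562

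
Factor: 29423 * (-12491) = -1 * 12491^1 * 29423^1 = -367522693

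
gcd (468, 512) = 4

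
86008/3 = 28669 + 1/3 ≈ 28669.33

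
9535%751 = 523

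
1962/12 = 163 + 1/2 = 163.50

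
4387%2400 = 1987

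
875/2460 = 175/492≈0.356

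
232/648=29/81 ≈ 0.358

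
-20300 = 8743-29043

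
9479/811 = 11 + 558/811 ≈ 11.69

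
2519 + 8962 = 11481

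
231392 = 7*33056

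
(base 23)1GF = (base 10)912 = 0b1110010000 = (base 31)TD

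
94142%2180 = 402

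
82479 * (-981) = -80911899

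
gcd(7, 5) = 1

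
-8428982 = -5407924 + -3021058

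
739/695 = 1 + 44/695 ≈ 1.06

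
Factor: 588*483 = 2^2*3^2*7^3*23^1 = 284004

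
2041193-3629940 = -1588747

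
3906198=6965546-3059348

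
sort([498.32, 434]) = [434, 498.32]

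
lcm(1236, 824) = 2472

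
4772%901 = 267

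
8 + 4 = 12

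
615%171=102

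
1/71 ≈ 0.0141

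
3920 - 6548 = -2628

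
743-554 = 189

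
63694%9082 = 120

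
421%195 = 31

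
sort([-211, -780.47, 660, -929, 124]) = [-929, -780.47, -211, 124, 660]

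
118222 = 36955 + 81267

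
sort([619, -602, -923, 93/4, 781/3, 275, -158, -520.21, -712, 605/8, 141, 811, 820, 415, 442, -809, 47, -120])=[-923, -809, -712, -602, -520.21, -158, -120, 93/4, 47, 605/8, 141, 781/3, 275, 415, 442, 619, 811, 820]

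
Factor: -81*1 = -1*3^4 = -81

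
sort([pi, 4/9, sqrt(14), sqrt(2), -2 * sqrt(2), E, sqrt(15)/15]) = [-2 * sqrt(2), sqrt(15)/15, 4/9, sqrt(2), E, pi, sqrt(14)]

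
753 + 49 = 802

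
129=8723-8594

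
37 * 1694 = 62678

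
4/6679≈0.000599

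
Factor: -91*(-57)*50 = 2^1*3^1*5^2*7^1*13^1*19^1 = 259350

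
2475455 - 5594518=-3119063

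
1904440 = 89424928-87520488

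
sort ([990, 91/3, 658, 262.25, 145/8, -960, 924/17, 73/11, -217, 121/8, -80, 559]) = [-960, -217, -80, 73/11, 121/8, 145/8, 91/3, 924/17, 262.25, 559, 658, 990]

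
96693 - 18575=78118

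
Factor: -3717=-1*3^2*7^1*59^1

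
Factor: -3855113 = -1 * 67^1 * 163^1 * 353^1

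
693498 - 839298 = -145800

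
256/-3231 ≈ -0.0792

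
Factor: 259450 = 2^1*5^2*5189^1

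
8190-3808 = 4382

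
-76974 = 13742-90716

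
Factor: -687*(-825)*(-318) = -1*2^1*3^3*5^2*11^1*53^1*229^1 = -180234450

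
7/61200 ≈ 0.000114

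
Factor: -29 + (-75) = -1*2^3*13^1 = -104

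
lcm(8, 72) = 72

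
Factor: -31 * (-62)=2^1 * 31^2=1922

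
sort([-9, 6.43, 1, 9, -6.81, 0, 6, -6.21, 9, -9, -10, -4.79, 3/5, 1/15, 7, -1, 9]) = [-10, -9, -9, -6.81, -6.21, -4.79, -1, 0, 1/15, 3/5, 1, 6, 6.43, 7, 9, 9, 9]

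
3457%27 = 1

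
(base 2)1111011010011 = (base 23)el2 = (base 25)cfg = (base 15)2511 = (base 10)7891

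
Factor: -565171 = -1 * 565171^1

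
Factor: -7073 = -1*11^1*643^1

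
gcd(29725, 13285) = 5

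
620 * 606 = 375720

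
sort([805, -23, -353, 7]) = [-353, -23, 7, 805]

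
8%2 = 0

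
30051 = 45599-15548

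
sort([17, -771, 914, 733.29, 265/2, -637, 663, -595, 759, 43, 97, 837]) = [-771, -637, -595, 17, 43, 97, 265/2, 663, 733.29, 759, 837, 914]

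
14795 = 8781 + 6014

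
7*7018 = 49126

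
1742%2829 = 1742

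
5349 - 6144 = -795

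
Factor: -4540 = -1*2^2*5^1*227^1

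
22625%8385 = 5855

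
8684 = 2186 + 6498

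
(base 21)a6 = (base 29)7d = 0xd8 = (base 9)260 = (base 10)216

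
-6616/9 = -735-1/9 ≈ -735.11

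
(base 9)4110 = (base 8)5676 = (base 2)101110111110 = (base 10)3006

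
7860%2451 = 507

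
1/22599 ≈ 0.0000442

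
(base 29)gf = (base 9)582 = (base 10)479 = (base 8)737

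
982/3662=491/1831≈0.268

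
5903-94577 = -88674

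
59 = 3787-3728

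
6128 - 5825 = 303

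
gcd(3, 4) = 1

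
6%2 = 0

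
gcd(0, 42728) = 42728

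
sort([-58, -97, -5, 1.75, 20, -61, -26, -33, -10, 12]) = [-97, -61, -58, -33, -26, -10, -5, 1.75, 12, 20]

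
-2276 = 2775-5051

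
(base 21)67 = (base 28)4l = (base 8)205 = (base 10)133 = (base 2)10000101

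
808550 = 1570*515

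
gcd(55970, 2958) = 58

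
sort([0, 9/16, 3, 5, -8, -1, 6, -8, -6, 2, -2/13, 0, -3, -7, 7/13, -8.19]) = [-8.19, -8, -8, -7, -6, -3, -1, -2/13, 0, 0, 7/13, 9/16, 2, 3, 5, 6]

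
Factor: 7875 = 3^2*5^3*7^1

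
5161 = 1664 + 3497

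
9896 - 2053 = 7843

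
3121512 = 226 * 13812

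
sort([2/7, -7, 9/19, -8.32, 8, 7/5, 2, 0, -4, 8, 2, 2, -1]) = [-8.32, -7, -4, -1, 0, 2/7, 9/19, 7/5, 2, 2, 2, 8, 8]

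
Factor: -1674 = -1*2^1*3^3*31^1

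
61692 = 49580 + 12112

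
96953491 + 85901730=182855221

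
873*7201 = 6286473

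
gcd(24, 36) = 12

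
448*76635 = 34332480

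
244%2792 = 244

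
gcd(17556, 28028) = 308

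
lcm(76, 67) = 5092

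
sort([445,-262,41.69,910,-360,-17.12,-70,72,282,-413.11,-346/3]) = [-413.11,-360,-262,-346/3,-70,-17.12,41.69,72,282,445,910]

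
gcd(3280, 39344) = 16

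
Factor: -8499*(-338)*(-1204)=-1*2^3*3^1*7^1*13^2*43^1*2833^1=-3458685048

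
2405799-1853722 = 552077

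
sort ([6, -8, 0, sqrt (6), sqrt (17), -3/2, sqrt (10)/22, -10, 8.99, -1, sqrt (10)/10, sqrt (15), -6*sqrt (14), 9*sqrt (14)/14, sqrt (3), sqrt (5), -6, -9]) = [-6*sqrt (14), -10, -9, -8, -6, -3/2, -1, 0, sqrt (10)/22, sqrt (10)/10, sqrt (3), sqrt (5), 9*sqrt (14)/14, sqrt (6), sqrt (15), sqrt (17), 6, 8.99]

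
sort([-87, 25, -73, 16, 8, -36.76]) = [-87, -73, -36.76, 8, 16, 25]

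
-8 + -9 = -17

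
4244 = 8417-4173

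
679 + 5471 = 6150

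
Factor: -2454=-1*2^1*3^1*409^1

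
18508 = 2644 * 7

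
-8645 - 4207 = -12852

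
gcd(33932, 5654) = 2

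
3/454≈0.00661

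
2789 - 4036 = -1247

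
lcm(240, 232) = 6960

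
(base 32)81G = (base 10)8240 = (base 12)4928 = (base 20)10C0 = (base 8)20060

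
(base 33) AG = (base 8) 532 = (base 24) EA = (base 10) 346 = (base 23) F1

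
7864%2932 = 2000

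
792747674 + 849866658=1642614332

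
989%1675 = 989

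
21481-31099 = -9618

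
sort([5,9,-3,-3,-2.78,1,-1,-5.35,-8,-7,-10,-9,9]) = [-10,-9,-8,-7,-5.35,-3,-3,-2.78,-1,1,5,9,9]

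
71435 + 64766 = 136201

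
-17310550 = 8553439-25863989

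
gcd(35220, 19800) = 60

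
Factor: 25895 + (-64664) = -1 * 3^1 * 12923^1 = -38769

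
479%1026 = 479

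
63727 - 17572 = 46155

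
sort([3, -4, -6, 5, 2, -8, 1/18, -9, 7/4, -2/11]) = [-9, -8, -6, -4, -2/11, 1/18, 7/4, 2, 3, 5]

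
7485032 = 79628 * 94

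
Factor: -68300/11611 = -1*2^2*5^2*17^(-1) = -100/17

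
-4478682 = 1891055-6369737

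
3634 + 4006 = 7640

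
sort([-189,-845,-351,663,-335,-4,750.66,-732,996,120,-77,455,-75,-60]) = [-845,-732,-351,-335,-189,-77,-75,-60,-4,120,455,663,750.66,996]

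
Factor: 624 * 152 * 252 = 2^9 * 3^3 * 7^1 * 13^1 * 19^1 = 23901696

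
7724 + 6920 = 14644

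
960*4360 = 4185600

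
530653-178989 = 351664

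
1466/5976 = 733/2988 ≈ 0.245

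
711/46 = 15 + 21/46 ≈ 15.46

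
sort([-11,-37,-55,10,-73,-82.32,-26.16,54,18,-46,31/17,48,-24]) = [-82.32,-73,-55,-46,-37,-26.16,-24,-11,31/17,10,18,48,54]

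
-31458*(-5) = 157290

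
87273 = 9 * 9697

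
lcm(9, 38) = 342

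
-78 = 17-95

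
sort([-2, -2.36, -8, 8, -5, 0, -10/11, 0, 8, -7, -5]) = [-8, -7, -5, -5, -2.36, -2, -10/11, 0, 0, 8, 8]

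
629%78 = 5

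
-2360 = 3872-6232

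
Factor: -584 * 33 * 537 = -1 * 2^3 * 3^2 * 11^1 * 73^1 * 179^1 = -10349064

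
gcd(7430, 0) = 7430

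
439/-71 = -6 - 13/71 ≈ -6.18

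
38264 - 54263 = -15999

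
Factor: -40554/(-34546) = 3^3*23^(-1) = 27/23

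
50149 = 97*517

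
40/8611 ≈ 0.00465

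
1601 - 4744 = -3143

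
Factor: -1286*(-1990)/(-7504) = -1*2^(-2)*5^1*7^(-1)*67^(-1)*199^1*643^1 = -639785/1876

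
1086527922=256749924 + 829777998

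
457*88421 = 40408397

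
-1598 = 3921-5519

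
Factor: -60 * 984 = -1 * 2^5 * 3^2 * 5^1 * 41^1 = -59040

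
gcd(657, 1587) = 3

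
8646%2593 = 867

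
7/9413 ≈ 0.000744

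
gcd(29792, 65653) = 7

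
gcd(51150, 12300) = 150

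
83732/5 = 16746+2/5 = 16746.40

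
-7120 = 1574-8694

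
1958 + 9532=11490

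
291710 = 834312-542602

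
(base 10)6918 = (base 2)1101100000110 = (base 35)5mn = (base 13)31c2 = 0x1b06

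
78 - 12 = 66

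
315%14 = 7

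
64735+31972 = 96707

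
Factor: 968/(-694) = -1*2^2*11^2*347^(-1) = -484/347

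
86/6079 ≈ 0.0141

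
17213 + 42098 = 59311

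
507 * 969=491283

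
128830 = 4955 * 26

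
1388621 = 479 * 2899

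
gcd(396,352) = 44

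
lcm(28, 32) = 224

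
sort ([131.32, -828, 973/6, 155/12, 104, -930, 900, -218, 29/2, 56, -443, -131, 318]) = [-930, -828, -443, -218, -131, 155/12, 29/2, 56, 104, 131.32, 973/6, 318, 900]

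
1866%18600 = 1866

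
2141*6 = 12846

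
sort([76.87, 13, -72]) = [-72, 13, 76.87]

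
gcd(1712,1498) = 214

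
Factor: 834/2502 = 3^(-1) = 1/3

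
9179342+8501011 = 17680353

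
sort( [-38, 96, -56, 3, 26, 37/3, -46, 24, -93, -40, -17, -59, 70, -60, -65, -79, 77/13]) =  [-93, -79, -65, -60, -59, -56, -46, -40, -38, -17, 3, 77/13, 37/3, 24, 26, 70, 96]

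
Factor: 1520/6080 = 2^(-2) = 1/4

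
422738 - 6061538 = -5638800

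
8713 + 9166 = 17879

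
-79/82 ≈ -0.963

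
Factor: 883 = 883^1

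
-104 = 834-938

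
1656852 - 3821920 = -2165068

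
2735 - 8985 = -6250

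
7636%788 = 544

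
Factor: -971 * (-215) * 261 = 3^2 * 5^1 * 29^1 * 43^1 * 971^1 = 54487665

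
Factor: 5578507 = 11^1*507137^1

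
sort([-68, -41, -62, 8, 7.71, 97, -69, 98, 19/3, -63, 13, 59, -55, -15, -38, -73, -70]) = [-73, -70, -69, -68, -63, -62, -55, -41, -38, -15, 19/3, 7.71, 8, 13, 59, 97, 98]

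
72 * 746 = 53712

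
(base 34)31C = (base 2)110110111010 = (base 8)6672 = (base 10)3514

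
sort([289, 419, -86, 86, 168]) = [-86, 86, 168, 289, 419]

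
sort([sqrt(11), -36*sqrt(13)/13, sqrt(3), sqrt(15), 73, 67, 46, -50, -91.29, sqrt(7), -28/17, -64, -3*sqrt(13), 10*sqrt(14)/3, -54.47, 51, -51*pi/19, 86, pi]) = [-91.29, -64, -54.47, -50, -3*sqrt(13), -36*sqrt(13)/13, -51*pi/19, -28/17, sqrt(3), sqrt(7), pi, sqrt(11), sqrt(15), 10*sqrt(14)/3, 46, 51, 67, 73, 86]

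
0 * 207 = 0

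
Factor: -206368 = -1*2^5*6449^1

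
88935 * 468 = 41621580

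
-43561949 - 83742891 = -127304840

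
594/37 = 16 + 2/37 ≈ 16.05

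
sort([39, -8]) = [-8, 39]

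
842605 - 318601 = 524004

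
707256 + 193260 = 900516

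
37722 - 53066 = -15344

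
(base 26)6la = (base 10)4612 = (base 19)cee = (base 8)11004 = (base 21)a9d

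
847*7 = 5929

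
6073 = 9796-3723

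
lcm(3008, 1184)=111296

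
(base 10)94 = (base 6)234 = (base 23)42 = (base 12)7a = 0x5e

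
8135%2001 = 131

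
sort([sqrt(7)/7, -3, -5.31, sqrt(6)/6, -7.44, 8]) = [-7.44, -5.31, -3, sqrt(7)/7, sqrt(6)/6, 8]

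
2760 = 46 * 60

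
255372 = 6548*39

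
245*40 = 9800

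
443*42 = 18606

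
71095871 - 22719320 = 48376551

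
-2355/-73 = 32+19/73 ≈ 32.26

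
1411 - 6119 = -4708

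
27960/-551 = -50 - 410/551 ≈ -50.74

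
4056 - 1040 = 3016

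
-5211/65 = -80 - 11/65 ≈ -80.17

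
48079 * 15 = 721185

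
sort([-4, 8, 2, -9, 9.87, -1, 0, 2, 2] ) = [-9, -4, -1, 0, 2, 2, 2, 8, 9.87] 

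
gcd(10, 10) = 10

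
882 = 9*98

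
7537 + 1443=8980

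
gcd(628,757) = 1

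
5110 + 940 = 6050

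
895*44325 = 39670875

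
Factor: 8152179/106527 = 7^2 * 35509^(-1) * 55457^1 = 2717393/35509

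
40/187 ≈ 0.214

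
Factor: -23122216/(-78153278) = 2^2 * 7^(-1) * 13^1 * 79^(-1) * 70663^(-1) * 222329^1 = 11561108/39076639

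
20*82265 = 1645300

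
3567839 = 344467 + 3223372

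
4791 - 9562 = -4771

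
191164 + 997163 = 1188327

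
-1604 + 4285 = 2681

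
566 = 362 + 204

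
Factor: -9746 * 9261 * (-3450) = 2^2 * 3^4 * 5^2 * 7^3 * 11^1 * 23^1 * 443^1 = 311389085700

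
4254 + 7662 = 11916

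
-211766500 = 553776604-765543104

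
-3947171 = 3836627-7783798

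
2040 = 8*255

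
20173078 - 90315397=-70142319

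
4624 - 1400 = 3224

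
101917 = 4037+97880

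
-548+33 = -515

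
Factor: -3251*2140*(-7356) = 2^4*3^1*5^1*107^1*613^1*3251^1 = 51176721840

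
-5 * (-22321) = 111605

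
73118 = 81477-8359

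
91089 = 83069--8020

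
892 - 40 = 852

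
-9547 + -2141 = -11688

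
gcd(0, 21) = 21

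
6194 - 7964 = -1770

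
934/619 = 1+315/619 ≈ 1.51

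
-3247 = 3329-6576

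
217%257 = 217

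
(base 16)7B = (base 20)63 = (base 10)123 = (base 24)53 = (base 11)102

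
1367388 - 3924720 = -2557332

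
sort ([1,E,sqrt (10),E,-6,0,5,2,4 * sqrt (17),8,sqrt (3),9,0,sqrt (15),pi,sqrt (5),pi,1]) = [-6,0,0,1,1,sqrt (3),2,sqrt (5),E,E,pi,pi,sqrt (10),sqrt (15),5,8,9,4 * sqrt (17)]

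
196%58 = 22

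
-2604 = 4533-7137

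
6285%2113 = 2059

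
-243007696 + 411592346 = 168584650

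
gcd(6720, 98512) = 16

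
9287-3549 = 5738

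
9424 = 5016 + 4408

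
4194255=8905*471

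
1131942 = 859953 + 271989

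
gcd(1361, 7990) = 1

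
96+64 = 160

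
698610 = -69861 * (-10)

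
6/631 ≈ 0.00951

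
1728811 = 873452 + 855359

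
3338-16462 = -13124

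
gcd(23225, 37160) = 4645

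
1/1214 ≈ 0.000824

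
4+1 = 5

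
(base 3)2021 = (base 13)49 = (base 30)21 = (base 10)61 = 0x3d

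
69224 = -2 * (-34612)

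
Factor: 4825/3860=2^(-2) * 5^1=5/4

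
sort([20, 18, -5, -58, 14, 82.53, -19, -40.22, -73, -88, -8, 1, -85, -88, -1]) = [-88, -88, -85, -73, -58, -40.22, -19, -8, -5, -1, 1, 14, 18, 20, 82.53]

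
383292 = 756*507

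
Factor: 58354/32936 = 2^(-2) * 23^(-1) * 163^1 = 163/92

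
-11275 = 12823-24098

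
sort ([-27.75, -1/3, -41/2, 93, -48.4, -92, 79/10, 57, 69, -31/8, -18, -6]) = [-92, -48.4, -27.75, -41/2, -18, -6, -31/8, -1/3, 79/10, 57, 69, 93]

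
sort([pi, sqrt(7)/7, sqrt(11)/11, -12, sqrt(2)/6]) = [-12, sqrt(2)/6, sqrt(11)/11, sqrt(7)/7, pi]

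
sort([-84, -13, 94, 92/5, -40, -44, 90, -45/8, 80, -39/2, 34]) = [-84, -44, -40, -39/2, -13, -45/8, 92/5, 34, 80, 90, 94]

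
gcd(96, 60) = 12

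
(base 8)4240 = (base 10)2208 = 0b100010100000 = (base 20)5a8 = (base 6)14120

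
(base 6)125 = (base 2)110101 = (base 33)1k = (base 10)53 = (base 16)35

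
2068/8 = 258 + 1/2 = 258.50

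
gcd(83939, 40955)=1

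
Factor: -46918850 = -1*2^1*5^2*11^1*23^1*3709^1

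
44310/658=3165/47 ≈ 67.34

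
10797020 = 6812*1585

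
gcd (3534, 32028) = 6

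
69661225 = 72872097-3210872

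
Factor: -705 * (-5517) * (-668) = -1 * 2^2 * 3^3 * 5^1 * 47^1 * 167^1 * 613^1 = -2598175980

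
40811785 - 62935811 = -22124026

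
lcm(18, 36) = 36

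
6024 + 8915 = 14939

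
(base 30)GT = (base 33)FE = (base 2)111111101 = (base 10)509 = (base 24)L5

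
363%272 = 91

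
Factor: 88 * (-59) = -1 * 2^3 * 11^1 * 59^1 = -5192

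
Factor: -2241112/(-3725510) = 2^2*5^(-1)*103^(-1)*3617^(-1)*280139^1 = 1120556/1862755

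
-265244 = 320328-585572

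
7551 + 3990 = 11541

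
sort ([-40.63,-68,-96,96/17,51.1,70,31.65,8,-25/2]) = [-96,-68,-40.63,-25/2,96/17,8,31.65,51.1,70]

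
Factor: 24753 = 3^1 * 37^1 * 223^1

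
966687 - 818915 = 147772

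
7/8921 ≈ 0.000785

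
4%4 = 0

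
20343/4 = 5085 + 3/4 = 5085.75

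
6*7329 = 43974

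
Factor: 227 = 227^1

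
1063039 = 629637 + 433402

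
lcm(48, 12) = 48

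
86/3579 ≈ 0.0240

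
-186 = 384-570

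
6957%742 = 279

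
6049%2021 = 2007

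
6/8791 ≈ 0.000683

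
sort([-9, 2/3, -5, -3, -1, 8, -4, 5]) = [-9, -5, -4, -3, -1, 2/3, 5, 8]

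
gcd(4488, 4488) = 4488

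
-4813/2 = -2406 - 1/2 = -2406.50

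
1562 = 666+896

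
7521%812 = 213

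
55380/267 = 18460/89 ≈ 207.42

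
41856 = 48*872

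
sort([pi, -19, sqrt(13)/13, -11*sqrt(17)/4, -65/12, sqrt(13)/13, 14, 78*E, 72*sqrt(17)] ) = [-19, -11*sqrt(17)/4, -65/12, sqrt(13)/13, sqrt(13)/13, pi, 14, 78*E, 72*sqrt(17)] 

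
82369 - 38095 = 44274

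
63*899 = 56637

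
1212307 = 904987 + 307320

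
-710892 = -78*9114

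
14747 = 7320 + 7427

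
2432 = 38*64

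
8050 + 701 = 8751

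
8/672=1/84 ≈ 0.0119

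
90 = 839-749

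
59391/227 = 261 + 144/227 ≈ 261.63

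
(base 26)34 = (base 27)31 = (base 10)82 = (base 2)1010010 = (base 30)2m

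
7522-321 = 7201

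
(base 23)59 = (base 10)124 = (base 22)5e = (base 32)3s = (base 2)1111100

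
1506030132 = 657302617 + 848727515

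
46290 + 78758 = 125048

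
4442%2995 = 1447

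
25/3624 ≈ 0.00690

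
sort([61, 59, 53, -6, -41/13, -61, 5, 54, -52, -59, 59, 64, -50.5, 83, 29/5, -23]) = [-61, -59, -52, -50.5, -23, -6, -41/13, 5, 29/5, 53, 54, 59, 59, 61, 64, 83]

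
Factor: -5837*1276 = -1*2^2*11^1*13^1*29^1*449^1 = -7448012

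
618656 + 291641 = 910297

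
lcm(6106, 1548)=109908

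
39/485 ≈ 0.0804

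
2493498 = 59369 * 42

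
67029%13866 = 11565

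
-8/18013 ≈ -0.000444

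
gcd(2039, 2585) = 1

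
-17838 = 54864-72702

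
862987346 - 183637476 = 679349870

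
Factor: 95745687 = 3^1 * 31915229^1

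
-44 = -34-10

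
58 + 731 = 789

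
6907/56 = 123 + 19/56≈123.34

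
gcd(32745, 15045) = 885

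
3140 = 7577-4437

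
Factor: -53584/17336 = -1*2^1*11^(-1)*17^1 = -34/11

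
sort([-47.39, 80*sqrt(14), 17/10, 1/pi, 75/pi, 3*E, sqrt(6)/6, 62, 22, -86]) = [-86, -47.39, 1/pi, sqrt(6)/6, 17/10, 3*E, 22, 75/pi, 62, 80*sqrt(14)]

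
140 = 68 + 72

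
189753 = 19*9987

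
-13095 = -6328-6767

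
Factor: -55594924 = -1*2^2*7^1*11^1*180503^1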